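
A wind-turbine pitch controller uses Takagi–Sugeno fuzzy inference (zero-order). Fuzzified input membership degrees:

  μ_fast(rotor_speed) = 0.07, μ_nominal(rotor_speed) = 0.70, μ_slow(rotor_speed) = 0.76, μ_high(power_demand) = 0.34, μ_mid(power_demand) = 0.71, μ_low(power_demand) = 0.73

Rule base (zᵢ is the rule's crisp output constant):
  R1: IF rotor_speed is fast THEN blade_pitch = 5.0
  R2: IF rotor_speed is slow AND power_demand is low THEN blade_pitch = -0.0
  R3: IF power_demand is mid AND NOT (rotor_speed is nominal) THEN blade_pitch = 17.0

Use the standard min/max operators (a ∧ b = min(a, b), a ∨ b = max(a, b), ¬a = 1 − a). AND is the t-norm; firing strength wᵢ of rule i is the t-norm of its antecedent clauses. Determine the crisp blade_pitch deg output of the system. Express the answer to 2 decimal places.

4.95

R1 (z=5.0): fast=0.07 → w = 0.07
R2 (z=-0.0): slow=0.76, low=0.73; AND[min(a, b)] → w = 0.73
R3 (z=17.0): mid=0.71, ¬nominal=1−0.70=0.30; AND[min(a, b)] → w = 0.30
Weighted average = (0.07·5.0 + 0.73·-0.0 + 0.30·17.0) / (0.07 + 0.73 + 0.30)
  = 5.4500 / 1.1000 = 4.95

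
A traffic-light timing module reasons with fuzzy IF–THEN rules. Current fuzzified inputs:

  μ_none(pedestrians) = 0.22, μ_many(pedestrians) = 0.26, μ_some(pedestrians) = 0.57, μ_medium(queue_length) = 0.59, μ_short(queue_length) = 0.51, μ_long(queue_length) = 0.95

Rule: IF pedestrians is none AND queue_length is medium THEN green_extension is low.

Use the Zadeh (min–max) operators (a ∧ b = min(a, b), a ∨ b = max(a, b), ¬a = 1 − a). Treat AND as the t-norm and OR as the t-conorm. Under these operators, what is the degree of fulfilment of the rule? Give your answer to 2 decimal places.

firing strength: none=0.22, medium=0.59; AND[min(a, b)] → w = 0.22

0.22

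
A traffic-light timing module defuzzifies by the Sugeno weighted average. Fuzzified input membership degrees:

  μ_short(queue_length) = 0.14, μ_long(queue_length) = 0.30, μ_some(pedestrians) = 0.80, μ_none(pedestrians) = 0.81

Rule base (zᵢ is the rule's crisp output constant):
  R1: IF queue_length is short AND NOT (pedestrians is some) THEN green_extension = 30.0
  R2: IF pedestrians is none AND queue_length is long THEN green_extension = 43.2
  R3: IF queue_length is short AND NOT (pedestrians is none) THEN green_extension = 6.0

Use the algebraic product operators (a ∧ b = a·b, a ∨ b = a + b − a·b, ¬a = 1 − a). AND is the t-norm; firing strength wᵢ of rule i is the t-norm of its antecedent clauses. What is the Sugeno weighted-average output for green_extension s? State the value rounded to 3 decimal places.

38.633

R1 (z=30.0): short=0.14, ¬some=1−0.80=0.20; AND[a·b] → w = 0.0280
R2 (z=43.2): none=0.81, long=0.30; AND[a·b] → w = 0.2430
R3 (z=6.0): short=0.14, ¬none=1−0.81=0.19; AND[a·b] → w = 0.0266
Weighted average = (0.0280·30.0 + 0.2430·43.2 + 0.0266·6.0) / (0.0280 + 0.2430 + 0.0266)
  = 11.4972 / 0.2976 = 38.633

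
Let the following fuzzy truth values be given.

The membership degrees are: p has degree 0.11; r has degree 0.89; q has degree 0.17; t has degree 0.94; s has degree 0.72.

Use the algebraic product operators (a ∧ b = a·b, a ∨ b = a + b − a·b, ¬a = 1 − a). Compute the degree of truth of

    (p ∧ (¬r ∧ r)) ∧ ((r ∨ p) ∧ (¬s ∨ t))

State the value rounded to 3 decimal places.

¬r = 1 − 0.8900 = 0.1100
¬r ∧ r = a·b on (0.1100, 0.8900) = 0.0979
p ∧ (¬r ∧ r) = a·b on (0.1100, 0.0979) = 0.0108
r ∨ p = a + b − a·b on (0.8900, 0.1100) = 0.9021
¬s = 1 − 0.7200 = 0.2800
¬s ∨ t = a + b − a·b on (0.2800, 0.9400) = 0.9568
(r ∨ p) ∧ (¬s ∨ t) = a·b on (0.9021, 0.9568) = 0.8631
(p ∧ (¬r ∧ r)) ∧ ((r ∨ p) ∧ (¬s ∨ t)) = a·b on (0.0108, 0.8631) = 0.0093

0.009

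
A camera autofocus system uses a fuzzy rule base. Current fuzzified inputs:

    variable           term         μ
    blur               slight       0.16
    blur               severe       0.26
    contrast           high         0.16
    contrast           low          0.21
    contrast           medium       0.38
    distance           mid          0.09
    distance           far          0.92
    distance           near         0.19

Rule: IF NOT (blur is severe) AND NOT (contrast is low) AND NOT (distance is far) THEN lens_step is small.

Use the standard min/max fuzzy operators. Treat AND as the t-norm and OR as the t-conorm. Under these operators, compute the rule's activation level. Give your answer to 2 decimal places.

firing strength: ¬severe=1−0.26=0.74, ¬low=1−0.21=0.79, ¬far=1−0.92=0.08; AND[min(a, b)] → w = 0.08

0.08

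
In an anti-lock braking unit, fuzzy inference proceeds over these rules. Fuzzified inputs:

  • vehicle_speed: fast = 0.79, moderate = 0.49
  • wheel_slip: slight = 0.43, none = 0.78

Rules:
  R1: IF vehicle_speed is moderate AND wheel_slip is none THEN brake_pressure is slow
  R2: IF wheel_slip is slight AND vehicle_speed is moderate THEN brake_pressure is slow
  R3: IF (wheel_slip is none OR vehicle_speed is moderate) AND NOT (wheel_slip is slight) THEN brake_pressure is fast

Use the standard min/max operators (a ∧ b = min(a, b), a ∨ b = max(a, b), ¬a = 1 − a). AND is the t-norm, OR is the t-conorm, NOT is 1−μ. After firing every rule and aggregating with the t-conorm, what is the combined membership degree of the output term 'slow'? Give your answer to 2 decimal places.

0.49

R1: moderate=0.49, none=0.78; AND[min(a, b)] → w = 0.49
R2: slight=0.43, moderate=0.49; AND[min(a, b)] → w = 0.43
R3: (none=0.78 OR moderate=0.49) = 0.78; AND[min(a, b)] with ¬slight=1−0.43=0.57 → w = 0.57
Rules with consequent 'slow': {R1, R2} → strengths 0.49, 0.43
Aggregate via t-conorm [max(a, b)]: 0.49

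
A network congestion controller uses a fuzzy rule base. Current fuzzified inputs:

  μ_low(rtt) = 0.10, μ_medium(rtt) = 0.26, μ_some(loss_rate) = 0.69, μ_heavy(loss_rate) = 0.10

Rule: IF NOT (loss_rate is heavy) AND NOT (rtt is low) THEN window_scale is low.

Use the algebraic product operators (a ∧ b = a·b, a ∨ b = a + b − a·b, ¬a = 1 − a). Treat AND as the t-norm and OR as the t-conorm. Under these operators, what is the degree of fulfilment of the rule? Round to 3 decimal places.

0.810

firing strength: ¬heavy=1−0.10=0.90, ¬low=1−0.10=0.90; AND[a·b] → w = 0.8100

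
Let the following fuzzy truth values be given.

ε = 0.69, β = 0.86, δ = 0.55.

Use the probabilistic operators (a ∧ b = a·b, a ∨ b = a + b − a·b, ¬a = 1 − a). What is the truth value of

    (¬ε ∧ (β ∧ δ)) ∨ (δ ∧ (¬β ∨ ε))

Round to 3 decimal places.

¬ε = 1 − 0.6900 = 0.3100
β ∧ δ = a·b on (0.8600, 0.5500) = 0.4730
¬ε ∧ (β ∧ δ) = a·b on (0.3100, 0.4730) = 0.1466
¬β = 1 − 0.8600 = 0.1400
¬β ∨ ε = a + b − a·b on (0.1400, 0.6900) = 0.7334
δ ∧ (¬β ∨ ε) = a·b on (0.5500, 0.7334) = 0.4034
(¬ε ∧ (β ∧ δ)) ∨ (δ ∧ (¬β ∨ ε)) = a + b − a·b on (0.1466, 0.4034) = 0.4909

0.491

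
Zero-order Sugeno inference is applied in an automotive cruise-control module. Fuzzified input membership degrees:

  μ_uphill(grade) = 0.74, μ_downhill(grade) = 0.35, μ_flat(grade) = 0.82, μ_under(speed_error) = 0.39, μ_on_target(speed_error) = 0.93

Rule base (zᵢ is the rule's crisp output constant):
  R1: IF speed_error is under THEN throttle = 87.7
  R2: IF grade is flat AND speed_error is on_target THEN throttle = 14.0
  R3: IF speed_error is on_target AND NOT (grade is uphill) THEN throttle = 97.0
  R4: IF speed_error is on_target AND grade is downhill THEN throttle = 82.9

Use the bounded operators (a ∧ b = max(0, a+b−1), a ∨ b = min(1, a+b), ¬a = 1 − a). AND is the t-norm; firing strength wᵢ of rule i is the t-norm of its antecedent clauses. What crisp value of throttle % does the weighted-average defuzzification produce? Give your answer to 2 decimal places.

R1 (z=87.7): under=0.39 → w = 0.39
R2 (z=14.0): flat=0.82, on_target=0.93; AND[max(0, a+b−1)] → w = 0.75
R3 (z=97.0): on_target=0.93, ¬uphill=1−0.74=0.26; AND[max(0, a+b−1)] → w = 0.19
R4 (z=82.9): on_target=0.93, downhill=0.35; AND[max(0, a+b−1)] → w = 0.28
Weighted average = (0.39·87.7 + 0.75·14.0 + 0.19·97.0 + 0.28·82.9) / (0.39 + 0.75 + 0.19 + 0.28)
  = 86.3450 / 1.6100 = 53.63

53.63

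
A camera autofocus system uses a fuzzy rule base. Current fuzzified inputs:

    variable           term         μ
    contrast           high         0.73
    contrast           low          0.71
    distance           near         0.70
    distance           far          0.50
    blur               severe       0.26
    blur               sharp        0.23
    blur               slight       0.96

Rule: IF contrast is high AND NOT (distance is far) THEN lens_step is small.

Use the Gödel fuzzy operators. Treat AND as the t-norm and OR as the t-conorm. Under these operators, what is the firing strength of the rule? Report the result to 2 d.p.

0.50

firing strength: high=0.73, ¬far=1−0.50=0.50; AND[min(a, b)] → w = 0.50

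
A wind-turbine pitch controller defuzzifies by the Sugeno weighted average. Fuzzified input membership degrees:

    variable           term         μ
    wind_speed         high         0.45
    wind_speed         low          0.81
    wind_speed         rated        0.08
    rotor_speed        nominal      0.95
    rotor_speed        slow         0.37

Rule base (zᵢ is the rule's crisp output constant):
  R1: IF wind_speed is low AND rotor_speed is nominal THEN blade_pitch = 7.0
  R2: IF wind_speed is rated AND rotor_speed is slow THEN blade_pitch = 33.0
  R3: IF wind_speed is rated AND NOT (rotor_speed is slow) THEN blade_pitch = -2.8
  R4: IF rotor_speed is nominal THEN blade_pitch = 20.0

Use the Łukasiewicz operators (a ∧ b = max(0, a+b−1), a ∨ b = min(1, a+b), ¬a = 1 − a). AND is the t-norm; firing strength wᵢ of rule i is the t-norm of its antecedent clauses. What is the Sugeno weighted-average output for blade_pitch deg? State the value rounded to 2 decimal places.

R1 (z=7.0): low=0.81, nominal=0.95; AND[max(0, a+b−1)] → w = 0.76
R2 (z=33.0): rated=0.08, slow=0.37; AND[max(0, a+b−1)] → w = 0.00
R3 (z=-2.8): rated=0.08, ¬slow=1−0.37=0.63; AND[max(0, a+b−1)] → w = 0.00
R4 (z=20.0): nominal=0.95 → w = 0.95
Weighted average = (0.76·7.0 + 0.00·33.0 + 0.00·-2.8 + 0.95·20.0) / (0.76 + 0.00 + 0.00 + 0.95)
  = 24.3200 / 1.7100 = 14.22

14.22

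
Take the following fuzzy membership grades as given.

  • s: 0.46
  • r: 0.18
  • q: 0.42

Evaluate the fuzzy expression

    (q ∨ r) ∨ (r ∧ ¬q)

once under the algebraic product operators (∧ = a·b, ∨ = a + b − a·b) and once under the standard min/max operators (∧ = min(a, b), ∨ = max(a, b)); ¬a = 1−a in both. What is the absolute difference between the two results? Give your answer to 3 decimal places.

Under algebraic product:
  q ∨ r = a + b − a·b on (0.4200, 0.1800) = 0.5244
  ¬q = 1 − 0.4200 = 0.5800
  r ∧ ¬q = a·b on (0.1800, 0.5800) = 0.1044
  (q ∨ r) ∨ (r ∧ ¬q) = a + b − a·b on (0.5244, 0.1044) = 0.5741
  → value = 0.5741
Under standard min/max:
  q ∨ r = max(a, b) on (0.42, 0.18) = 0.42
  ¬q = 1 − 0.42 = 0.58
  r ∧ ¬q = min(a, b) on (0.18, 0.58) = 0.18
  (q ∨ r) ∨ (r ∧ ¬q) = max(a, b) on (0.42, 0.18) = 0.42
  → value = 0.4200
|0.5741 − 0.4200| = 0.154

0.154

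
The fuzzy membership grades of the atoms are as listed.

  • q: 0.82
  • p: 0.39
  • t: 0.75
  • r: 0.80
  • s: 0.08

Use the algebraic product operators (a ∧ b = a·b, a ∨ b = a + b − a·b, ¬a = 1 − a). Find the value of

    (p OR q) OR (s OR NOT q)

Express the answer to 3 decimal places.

p OR q = a + b − a·b on (0.3900, 0.8200) = 0.8902
NOT q = 1 − 0.8200 = 0.1800
s OR NOT q = a + b − a·b on (0.0800, 0.1800) = 0.2456
(p OR q) OR (s OR NOT q) = a + b − a·b on (0.8902, 0.2456) = 0.9172

0.917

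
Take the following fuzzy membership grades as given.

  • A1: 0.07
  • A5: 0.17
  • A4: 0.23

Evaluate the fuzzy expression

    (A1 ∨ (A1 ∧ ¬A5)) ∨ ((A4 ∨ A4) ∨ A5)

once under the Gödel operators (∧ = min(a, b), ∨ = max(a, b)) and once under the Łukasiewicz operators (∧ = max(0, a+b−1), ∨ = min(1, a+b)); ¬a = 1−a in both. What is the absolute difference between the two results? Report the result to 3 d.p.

Under Gödel:
  ¬A5 = 1 − 0.17 = 0.83
  A1 ∧ ¬A5 = min(a, b) on (0.07, 0.83) = 0.07
  A1 ∨ (A1 ∧ ¬A5) = max(a, b) on (0.07, 0.07) = 0.07
  A4 ∨ A4 = max(a, b) on (0.23, 0.23) = 0.23
  (A4 ∨ A4) ∨ A5 = max(a, b) on (0.23, 0.17) = 0.23
  (A1 ∨ (A1 ∧ ¬A5)) ∨ ((A4 ∨ A4) ∨ A5) = max(a, b) on (0.07, 0.23) = 0.23
  → value = 0.2300
Under Łukasiewicz:
  ¬A5 = 1 − 0.17 = 0.83
  A1 ∧ ¬A5 = max(0, a+b−1) on (0.07, 0.83) = 0.00
  A1 ∨ (A1 ∧ ¬A5) = min(1, a+b) on (0.07, 0.00) = 0.07
  A4 ∨ A4 = min(1, a+b) on (0.23, 0.23) = 0.46
  (A4 ∨ A4) ∨ A5 = min(1, a+b) on (0.46, 0.17) = 0.63
  (A1 ∨ (A1 ∧ ¬A5)) ∨ ((A4 ∨ A4) ∨ A5) = min(1, a+b) on (0.07, 0.63) = 0.70
  → value = 0.7000
|0.2300 − 0.7000| = 0.470

0.470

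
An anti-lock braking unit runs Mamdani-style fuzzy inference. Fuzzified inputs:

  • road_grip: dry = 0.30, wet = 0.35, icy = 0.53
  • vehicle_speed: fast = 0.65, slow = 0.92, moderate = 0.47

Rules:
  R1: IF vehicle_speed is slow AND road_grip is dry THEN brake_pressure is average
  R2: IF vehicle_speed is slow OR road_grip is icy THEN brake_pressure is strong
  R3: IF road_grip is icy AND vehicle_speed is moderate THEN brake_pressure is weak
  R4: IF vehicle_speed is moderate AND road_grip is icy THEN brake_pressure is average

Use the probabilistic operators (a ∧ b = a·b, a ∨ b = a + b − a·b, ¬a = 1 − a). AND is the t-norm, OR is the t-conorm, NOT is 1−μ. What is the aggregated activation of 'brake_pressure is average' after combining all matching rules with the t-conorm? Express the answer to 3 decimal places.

R1: slow=0.92, dry=0.30; AND[a·b] → w = 0.2760
R2: slow=0.92, icy=0.53; OR[a + b − a·b] → w = 0.9624
R3: icy=0.53, moderate=0.47; AND[a·b] → w = 0.2491
R4: moderate=0.47, icy=0.53; AND[a·b] → w = 0.2491
Rules with consequent 'average': {R1, R4} → strengths 0.2760, 0.2491
Aggregate via t-conorm [a + b − a·b]: 0.4563

0.456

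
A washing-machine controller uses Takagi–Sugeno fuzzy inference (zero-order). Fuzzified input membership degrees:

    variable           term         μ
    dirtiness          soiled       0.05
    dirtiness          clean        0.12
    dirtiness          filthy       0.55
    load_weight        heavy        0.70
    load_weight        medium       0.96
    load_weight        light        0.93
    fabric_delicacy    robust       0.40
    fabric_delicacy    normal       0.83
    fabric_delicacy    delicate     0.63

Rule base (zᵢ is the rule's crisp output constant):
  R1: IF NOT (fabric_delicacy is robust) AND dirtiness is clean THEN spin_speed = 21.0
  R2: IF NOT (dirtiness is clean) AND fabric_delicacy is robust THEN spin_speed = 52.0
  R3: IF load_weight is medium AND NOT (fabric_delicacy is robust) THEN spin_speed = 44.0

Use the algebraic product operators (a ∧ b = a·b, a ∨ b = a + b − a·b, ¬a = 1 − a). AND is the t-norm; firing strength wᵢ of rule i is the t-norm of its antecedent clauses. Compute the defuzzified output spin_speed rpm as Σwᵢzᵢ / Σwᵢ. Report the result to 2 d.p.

45.16

R1 (z=21.0): ¬robust=1−0.40=0.60, clean=0.12; AND[a·b] → w = 0.0720
R2 (z=52.0): ¬clean=1−0.12=0.88, robust=0.40; AND[a·b] → w = 0.3520
R3 (z=44.0): medium=0.96, ¬robust=1−0.40=0.60; AND[a·b] → w = 0.5760
Weighted average = (0.0720·21.0 + 0.3520·52.0 + 0.5760·44.0) / (0.0720 + 0.3520 + 0.5760)
  = 45.1600 / 1.0000 = 45.16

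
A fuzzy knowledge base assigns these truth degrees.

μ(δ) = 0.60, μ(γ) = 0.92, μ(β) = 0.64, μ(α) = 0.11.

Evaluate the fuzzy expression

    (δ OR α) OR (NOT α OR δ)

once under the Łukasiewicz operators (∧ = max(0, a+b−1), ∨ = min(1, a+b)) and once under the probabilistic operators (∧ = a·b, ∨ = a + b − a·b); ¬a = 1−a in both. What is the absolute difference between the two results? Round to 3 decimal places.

Under Łukasiewicz:
  δ OR α = min(1, a+b) on (0.60, 0.11) = 0.71
  NOT α = 1 − 0.11 = 0.89
  NOT α OR δ = min(1, a+b) on (0.89, 0.60) = 1.00
  (δ OR α) OR (NOT α OR δ) = min(1, a+b) on (0.71, 1.00) = 1.00
  → value = 1.0000
Under probabilistic:
  δ OR α = a + b − a·b on (0.6000, 0.1100) = 0.6440
  NOT α = 1 − 0.1100 = 0.8900
  NOT α OR δ = a + b − a·b on (0.8900, 0.6000) = 0.9560
  (δ OR α) OR (NOT α OR δ) = a + b − a·b on (0.6440, 0.9560) = 0.9843
  → value = 0.9843
|1.0000 − 0.9843| = 0.016

0.016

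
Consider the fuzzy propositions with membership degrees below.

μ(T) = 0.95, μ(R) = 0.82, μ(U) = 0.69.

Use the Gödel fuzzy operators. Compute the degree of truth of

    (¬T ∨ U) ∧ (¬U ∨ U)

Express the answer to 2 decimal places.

¬T = 1 − 0.95 = 0.05
¬T ∨ U = max(a, b) on (0.05, 0.69) = 0.69
¬U = 1 − 0.69 = 0.31
¬U ∨ U = max(a, b) on (0.31, 0.69) = 0.69
(¬T ∨ U) ∧ (¬U ∨ U) = min(a, b) on (0.69, 0.69) = 0.69

0.69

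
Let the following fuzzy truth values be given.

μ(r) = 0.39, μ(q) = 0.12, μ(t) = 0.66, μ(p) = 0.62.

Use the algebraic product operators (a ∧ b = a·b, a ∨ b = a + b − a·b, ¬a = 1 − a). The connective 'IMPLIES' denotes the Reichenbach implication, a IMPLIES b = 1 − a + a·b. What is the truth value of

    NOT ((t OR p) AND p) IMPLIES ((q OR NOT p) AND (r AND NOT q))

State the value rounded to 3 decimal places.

0.612

t OR p = a + b − a·b on (0.6600, 0.6200) = 0.8708
(t OR p) AND p = a·b on (0.8708, 0.6200) = 0.5399
NOT ((t OR p) AND p) = 1 − 0.5399 = 0.4601
NOT p = 1 − 0.6200 = 0.3800
q OR NOT p = a + b − a·b on (0.1200, 0.3800) = 0.4544
NOT q = 1 − 0.1200 = 0.8800
r AND NOT q = a·b on (0.3900, 0.8800) = 0.3432
(q OR NOT p) AND (r AND NOT q) = a·b on (0.4544, 0.3432) = 0.1560
NOT ((t OR p) AND p) IMPLIES ((q OR NOT p) AND (r AND NOT q))  [Reichenbach: 1 − a + a·b] with a=0.4601, b=0.1560 → 0.6116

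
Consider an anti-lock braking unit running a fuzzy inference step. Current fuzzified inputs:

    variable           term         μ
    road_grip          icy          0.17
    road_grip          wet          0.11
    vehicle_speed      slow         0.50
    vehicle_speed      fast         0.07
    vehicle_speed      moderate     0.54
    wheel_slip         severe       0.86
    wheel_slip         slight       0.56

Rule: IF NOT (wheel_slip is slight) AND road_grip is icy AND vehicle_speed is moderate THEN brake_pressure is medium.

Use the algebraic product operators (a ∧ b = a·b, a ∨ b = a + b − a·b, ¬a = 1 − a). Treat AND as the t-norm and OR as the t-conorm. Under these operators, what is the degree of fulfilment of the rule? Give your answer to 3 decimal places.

0.040

firing strength: ¬slight=1−0.56=0.44, icy=0.17, moderate=0.54; AND[a·b] → w = 0.0404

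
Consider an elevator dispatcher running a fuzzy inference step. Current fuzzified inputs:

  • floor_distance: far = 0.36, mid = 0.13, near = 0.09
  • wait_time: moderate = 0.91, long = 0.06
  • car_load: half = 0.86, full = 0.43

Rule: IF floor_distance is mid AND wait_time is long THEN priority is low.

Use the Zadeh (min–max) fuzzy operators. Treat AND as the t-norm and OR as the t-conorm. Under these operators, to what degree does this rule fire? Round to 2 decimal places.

firing strength: mid=0.13, long=0.06; AND[min(a, b)] → w = 0.06

0.06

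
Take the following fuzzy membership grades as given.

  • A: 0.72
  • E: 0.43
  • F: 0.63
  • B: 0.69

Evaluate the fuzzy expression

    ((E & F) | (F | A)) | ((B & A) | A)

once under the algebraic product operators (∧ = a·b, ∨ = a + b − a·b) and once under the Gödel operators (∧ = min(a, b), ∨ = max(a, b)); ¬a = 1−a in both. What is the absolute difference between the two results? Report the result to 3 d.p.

Under algebraic product:
  E & F = a·b on (0.4300, 0.6300) = 0.2709
  F | A = a + b − a·b on (0.6300, 0.7200) = 0.8964
  (E & F) | (F | A) = a + b − a·b on (0.2709, 0.8964) = 0.9245
  B & A = a·b on (0.6900, 0.7200) = 0.4968
  (B & A) | A = a + b − a·b on (0.4968, 0.7200) = 0.8591
  ((E & F) | (F | A)) | ((B & A) | A) = a + b − a·b on (0.9245, 0.8591) = 0.9894
  → value = 0.9894
Under Gödel:
  E & F = min(a, b) on (0.43, 0.63) = 0.43
  F | A = max(a, b) on (0.63, 0.72) = 0.72
  (E & F) | (F | A) = max(a, b) on (0.43, 0.72) = 0.72
  B & A = min(a, b) on (0.69, 0.72) = 0.69
  (B & A) | A = max(a, b) on (0.69, 0.72) = 0.72
  ((E & F) | (F | A)) | ((B & A) | A) = max(a, b) on (0.72, 0.72) = 0.72
  → value = 0.7200
|0.9894 − 0.7200| = 0.269

0.269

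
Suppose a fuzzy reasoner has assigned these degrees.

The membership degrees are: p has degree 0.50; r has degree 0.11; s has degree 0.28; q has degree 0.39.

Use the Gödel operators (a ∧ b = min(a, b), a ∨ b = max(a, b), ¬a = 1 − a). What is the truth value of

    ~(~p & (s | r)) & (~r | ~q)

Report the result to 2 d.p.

0.72

~p = 1 − 0.50 = 0.50
s | r = max(a, b) on (0.28, 0.11) = 0.28
~p & (s | r) = min(a, b) on (0.50, 0.28) = 0.28
~(~p & (s | r)) = 1 − 0.28 = 0.72
~r = 1 − 0.11 = 0.89
~q = 1 − 0.39 = 0.61
~r | ~q = max(a, b) on (0.89, 0.61) = 0.89
~(~p & (s | r)) & (~r | ~q) = min(a, b) on (0.72, 0.89) = 0.72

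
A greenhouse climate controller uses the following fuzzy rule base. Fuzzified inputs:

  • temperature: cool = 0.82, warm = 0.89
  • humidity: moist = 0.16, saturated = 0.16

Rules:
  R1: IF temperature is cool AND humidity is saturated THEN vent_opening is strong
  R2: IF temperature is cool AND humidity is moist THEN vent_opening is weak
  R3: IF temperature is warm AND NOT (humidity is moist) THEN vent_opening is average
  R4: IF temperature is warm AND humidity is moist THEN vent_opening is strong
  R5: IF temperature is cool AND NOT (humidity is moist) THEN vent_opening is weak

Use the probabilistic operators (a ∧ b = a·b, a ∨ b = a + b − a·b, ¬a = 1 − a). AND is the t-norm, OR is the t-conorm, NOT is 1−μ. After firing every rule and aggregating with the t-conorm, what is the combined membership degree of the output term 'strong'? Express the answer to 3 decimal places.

R1: cool=0.82, saturated=0.16; AND[a·b] → w = 0.1312
R2: cool=0.82, moist=0.16; AND[a·b] → w = 0.1312
R3: warm=0.89, ¬moist=1−0.16=0.84; AND[a·b] → w = 0.7476
R4: warm=0.89, moist=0.16; AND[a·b] → w = 0.1424
R5: cool=0.82, ¬moist=1−0.16=0.84; AND[a·b] → w = 0.6888
Rules with consequent 'strong': {R1, R4} → strengths 0.1312, 0.1424
Aggregate via t-conorm [a + b − a·b]: 0.2549

0.255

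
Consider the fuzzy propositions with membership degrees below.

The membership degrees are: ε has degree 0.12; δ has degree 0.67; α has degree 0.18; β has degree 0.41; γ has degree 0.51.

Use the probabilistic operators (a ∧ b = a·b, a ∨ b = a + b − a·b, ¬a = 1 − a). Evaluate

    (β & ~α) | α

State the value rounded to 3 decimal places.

~α = 1 − 0.1800 = 0.8200
β & ~α = a·b on (0.4100, 0.8200) = 0.3362
(β & ~α) | α = a + b − a·b on (0.3362, 0.1800) = 0.4557

0.456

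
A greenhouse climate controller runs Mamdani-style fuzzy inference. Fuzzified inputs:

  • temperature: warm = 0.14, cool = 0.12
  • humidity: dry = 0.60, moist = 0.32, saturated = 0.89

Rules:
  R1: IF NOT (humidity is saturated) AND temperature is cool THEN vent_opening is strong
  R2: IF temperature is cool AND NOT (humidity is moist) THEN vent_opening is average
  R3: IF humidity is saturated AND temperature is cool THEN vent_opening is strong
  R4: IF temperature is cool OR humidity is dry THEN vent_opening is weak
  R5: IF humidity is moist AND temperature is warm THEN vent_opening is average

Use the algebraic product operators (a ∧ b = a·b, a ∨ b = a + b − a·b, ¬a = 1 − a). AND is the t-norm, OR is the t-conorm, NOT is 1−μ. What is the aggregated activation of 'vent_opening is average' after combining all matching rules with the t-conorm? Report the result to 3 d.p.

0.123

R1: ¬saturated=1−0.89=0.11, cool=0.12; AND[a·b] → w = 0.0132
R2: cool=0.12, ¬moist=1−0.32=0.68; AND[a·b] → w = 0.0816
R3: saturated=0.89, cool=0.12; AND[a·b] → w = 0.1068
R4: cool=0.12, dry=0.60; OR[a + b − a·b] → w = 0.6480
R5: moist=0.32, warm=0.14; AND[a·b] → w = 0.0448
Rules with consequent 'average': {R2, R5} → strengths 0.0816, 0.0448
Aggregate via t-conorm [a + b − a·b]: 0.1227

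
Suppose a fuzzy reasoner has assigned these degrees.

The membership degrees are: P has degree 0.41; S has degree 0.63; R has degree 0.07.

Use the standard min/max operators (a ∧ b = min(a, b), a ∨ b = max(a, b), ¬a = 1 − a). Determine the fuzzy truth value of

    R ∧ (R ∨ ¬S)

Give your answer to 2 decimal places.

0.07

¬S = 1 − 0.63 = 0.37
R ∨ ¬S = max(a, b) on (0.07, 0.37) = 0.37
R ∧ (R ∨ ¬S) = min(a, b) on (0.07, 0.37) = 0.07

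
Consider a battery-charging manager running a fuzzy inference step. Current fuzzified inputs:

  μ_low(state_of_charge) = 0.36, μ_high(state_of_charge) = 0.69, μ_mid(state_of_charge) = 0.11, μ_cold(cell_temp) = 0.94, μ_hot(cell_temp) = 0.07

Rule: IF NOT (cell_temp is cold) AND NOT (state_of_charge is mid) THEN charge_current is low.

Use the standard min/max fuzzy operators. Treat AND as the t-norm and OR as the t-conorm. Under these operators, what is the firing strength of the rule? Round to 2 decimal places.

firing strength: ¬cold=1−0.94=0.06, ¬mid=1−0.11=0.89; AND[min(a, b)] → w = 0.06

0.06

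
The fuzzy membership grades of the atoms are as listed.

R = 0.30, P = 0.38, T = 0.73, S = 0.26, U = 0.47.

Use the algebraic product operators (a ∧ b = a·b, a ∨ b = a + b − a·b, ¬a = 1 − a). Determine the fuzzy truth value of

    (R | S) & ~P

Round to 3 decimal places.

R | S = a + b − a·b on (0.3000, 0.2600) = 0.4820
~P = 1 − 0.3800 = 0.6200
(R | S) & ~P = a·b on (0.4820, 0.6200) = 0.2988

0.299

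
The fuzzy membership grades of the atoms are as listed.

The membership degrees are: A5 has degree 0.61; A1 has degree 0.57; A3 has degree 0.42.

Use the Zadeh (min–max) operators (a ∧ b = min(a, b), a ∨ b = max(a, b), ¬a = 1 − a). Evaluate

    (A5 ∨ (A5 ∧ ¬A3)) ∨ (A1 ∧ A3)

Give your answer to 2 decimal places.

0.61

¬A3 = 1 − 0.42 = 0.58
A5 ∧ ¬A3 = min(a, b) on (0.61, 0.58) = 0.58
A5 ∨ (A5 ∧ ¬A3) = max(a, b) on (0.61, 0.58) = 0.61
A1 ∧ A3 = min(a, b) on (0.57, 0.42) = 0.42
(A5 ∨ (A5 ∧ ¬A3)) ∨ (A1 ∧ A3) = max(a, b) on (0.61, 0.42) = 0.61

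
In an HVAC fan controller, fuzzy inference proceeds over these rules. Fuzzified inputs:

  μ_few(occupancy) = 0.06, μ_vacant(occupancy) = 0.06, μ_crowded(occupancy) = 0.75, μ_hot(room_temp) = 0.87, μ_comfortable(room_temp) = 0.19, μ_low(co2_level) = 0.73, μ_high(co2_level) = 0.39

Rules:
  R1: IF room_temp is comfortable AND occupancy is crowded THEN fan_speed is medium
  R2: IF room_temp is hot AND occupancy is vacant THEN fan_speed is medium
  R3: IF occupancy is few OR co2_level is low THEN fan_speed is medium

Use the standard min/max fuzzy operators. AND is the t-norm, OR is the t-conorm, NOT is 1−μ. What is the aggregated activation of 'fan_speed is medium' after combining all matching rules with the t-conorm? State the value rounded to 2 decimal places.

R1: comfortable=0.19, crowded=0.75; AND[min(a, b)] → w = 0.19
R2: hot=0.87, vacant=0.06; AND[min(a, b)] → w = 0.06
R3: few=0.06, low=0.73; OR[max(a, b)] → w = 0.73
Rules with consequent 'medium': {R1, R2, R3} → strengths 0.19, 0.06, 0.73
Aggregate via t-conorm [max(a, b)]: 0.73

0.73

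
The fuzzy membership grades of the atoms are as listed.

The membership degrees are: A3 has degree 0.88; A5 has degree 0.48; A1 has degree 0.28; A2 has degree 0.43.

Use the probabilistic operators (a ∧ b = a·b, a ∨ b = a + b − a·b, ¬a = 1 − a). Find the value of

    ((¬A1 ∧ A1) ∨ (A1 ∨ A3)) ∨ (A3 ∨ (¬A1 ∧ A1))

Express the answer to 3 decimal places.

0.993

¬A1 = 1 − 0.2800 = 0.7200
¬A1 ∧ A1 = a·b on (0.7200, 0.2800) = 0.2016
A1 ∨ A3 = a + b − a·b on (0.2800, 0.8800) = 0.9136
(¬A1 ∧ A1) ∨ (A1 ∨ A3) = a + b − a·b on (0.2016, 0.9136) = 0.9310
¬A1 = 1 − 0.2800 = 0.7200
¬A1 ∧ A1 = a·b on (0.7200, 0.2800) = 0.2016
A3 ∨ (¬A1 ∧ A1) = a + b − a·b on (0.8800, 0.2016) = 0.9042
((¬A1 ∧ A1) ∨ (A1 ∨ A3)) ∨ (A3 ∨ (¬A1 ∧ A1)) = a + b − a·b on (0.9310, 0.9042) = 0.9934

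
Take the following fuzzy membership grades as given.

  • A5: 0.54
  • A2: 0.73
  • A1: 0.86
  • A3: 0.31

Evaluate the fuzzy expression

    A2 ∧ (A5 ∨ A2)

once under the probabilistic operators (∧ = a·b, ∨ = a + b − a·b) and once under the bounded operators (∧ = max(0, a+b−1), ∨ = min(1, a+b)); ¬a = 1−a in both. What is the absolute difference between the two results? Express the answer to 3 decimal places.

0.091

Under probabilistic:
  A5 ∨ A2 = a + b − a·b on (0.5400, 0.7300) = 0.8758
  A2 ∧ (A5 ∨ A2) = a·b on (0.7300, 0.8758) = 0.6393
  → value = 0.6393
Under bounded:
  A5 ∨ A2 = min(1, a+b) on (0.54, 0.73) = 1.00
  A2 ∧ (A5 ∨ A2) = max(0, a+b−1) on (0.73, 1.00) = 0.73
  → value = 0.7300
|0.6393 − 0.7300| = 0.091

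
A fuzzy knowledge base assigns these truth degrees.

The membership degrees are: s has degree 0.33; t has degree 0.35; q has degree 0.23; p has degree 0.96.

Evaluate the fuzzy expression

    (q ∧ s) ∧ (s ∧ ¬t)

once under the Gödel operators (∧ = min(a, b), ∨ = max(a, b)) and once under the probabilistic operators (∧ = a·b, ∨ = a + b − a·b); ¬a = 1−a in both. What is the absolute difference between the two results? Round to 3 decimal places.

0.214

Under Gödel:
  q ∧ s = min(a, b) on (0.23, 0.33) = 0.23
  ¬t = 1 − 0.35 = 0.65
  s ∧ ¬t = min(a, b) on (0.33, 0.65) = 0.33
  (q ∧ s) ∧ (s ∧ ¬t) = min(a, b) on (0.23, 0.33) = 0.23
  → value = 0.2300
Under probabilistic:
  q ∧ s = a·b on (0.2300, 0.3300) = 0.0759
  ¬t = 1 − 0.3500 = 0.6500
  s ∧ ¬t = a·b on (0.3300, 0.6500) = 0.2145
  (q ∧ s) ∧ (s ∧ ¬t) = a·b on (0.0759, 0.2145) = 0.0163
  → value = 0.0163
|0.2300 − 0.0163| = 0.214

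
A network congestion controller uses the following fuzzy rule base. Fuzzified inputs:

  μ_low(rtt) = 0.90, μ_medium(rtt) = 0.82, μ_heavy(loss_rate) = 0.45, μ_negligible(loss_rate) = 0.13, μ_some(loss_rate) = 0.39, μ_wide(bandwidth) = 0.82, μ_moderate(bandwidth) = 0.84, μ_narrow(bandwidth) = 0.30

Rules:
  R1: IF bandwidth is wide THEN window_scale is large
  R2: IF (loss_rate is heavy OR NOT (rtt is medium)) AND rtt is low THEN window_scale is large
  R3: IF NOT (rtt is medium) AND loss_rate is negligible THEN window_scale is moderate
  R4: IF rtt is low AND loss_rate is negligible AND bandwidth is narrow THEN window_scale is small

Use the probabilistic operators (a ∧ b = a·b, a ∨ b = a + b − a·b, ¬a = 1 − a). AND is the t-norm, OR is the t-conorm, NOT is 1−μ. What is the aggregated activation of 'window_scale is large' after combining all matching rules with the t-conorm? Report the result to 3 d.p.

0.909

R1: wide=0.82 → w = 0.8200
R2: (heavy=0.45 OR ¬medium=1−0.82=0.18) = 0.5490; AND[a·b] with low=0.90 → w = 0.4941
R3: ¬medium=1−0.82=0.18, negligible=0.13; AND[a·b] → w = 0.0234
R4: low=0.90, negligible=0.13, narrow=0.30; AND[a·b] → w = 0.0351
Rules with consequent 'large': {R1, R2} → strengths 0.8200, 0.4941
Aggregate via t-conorm [a + b − a·b]: 0.9089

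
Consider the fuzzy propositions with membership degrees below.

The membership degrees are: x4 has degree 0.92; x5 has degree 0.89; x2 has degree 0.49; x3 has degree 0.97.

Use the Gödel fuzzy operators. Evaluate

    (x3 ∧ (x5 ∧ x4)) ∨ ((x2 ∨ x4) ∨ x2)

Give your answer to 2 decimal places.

0.92

x5 ∧ x4 = min(a, b) on (0.89, 0.92) = 0.89
x3 ∧ (x5 ∧ x4) = min(a, b) on (0.97, 0.89) = 0.89
x2 ∨ x4 = max(a, b) on (0.49, 0.92) = 0.92
(x2 ∨ x4) ∨ x2 = max(a, b) on (0.92, 0.49) = 0.92
(x3 ∧ (x5 ∧ x4)) ∨ ((x2 ∨ x4) ∨ x2) = max(a, b) on (0.89, 0.92) = 0.92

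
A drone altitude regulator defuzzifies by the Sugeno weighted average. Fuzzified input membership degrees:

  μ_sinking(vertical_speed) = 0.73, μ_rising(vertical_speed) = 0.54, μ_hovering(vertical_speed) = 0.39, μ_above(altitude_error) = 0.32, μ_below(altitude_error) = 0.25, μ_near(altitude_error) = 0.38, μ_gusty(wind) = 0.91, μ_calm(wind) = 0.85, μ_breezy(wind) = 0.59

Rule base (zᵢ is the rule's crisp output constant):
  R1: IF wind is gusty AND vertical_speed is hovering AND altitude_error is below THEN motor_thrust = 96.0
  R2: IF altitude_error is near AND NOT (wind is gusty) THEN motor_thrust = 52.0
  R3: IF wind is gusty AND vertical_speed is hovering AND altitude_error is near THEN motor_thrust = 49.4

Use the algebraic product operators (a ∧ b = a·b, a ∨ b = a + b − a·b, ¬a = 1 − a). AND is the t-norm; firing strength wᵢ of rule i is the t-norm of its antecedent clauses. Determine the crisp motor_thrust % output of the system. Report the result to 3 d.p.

65.784

R1 (z=96.0): gusty=0.91, hovering=0.39, below=0.25; AND[a·b] → w = 0.0887
R2 (z=52.0): near=0.38, ¬gusty=1−0.91=0.09; AND[a·b] → w = 0.0342
R3 (z=49.4): gusty=0.91, hovering=0.39, near=0.38; AND[a·b] → w = 0.1349
Weighted average = (0.0887·96.0 + 0.0342·52.0 + 0.1349·49.4) / (0.0887 + 0.0342 + 0.1349)
  = 16.9582 / 0.2578 = 65.784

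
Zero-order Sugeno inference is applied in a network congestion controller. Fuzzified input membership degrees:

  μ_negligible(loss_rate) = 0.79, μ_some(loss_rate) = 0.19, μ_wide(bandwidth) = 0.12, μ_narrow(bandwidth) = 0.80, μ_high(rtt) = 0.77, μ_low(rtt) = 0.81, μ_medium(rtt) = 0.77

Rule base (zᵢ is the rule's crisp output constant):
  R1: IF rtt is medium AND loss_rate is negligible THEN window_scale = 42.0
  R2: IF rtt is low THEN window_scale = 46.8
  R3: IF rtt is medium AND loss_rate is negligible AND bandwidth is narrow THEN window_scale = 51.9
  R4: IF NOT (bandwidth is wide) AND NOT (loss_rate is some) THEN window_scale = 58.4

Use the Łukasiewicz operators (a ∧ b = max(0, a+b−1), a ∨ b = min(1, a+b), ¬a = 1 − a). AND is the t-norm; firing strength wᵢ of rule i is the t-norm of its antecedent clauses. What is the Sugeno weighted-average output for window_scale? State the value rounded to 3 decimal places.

49.755

R1 (z=42.0): medium=0.77, negligible=0.79; AND[max(0, a+b−1)] → w = 0.56
R2 (z=46.8): low=0.81 → w = 0.81
R3 (z=51.9): medium=0.77, negligible=0.79, narrow=0.80; AND[max(0, a+b−1)] → w = 0.36
R4 (z=58.4): ¬wide=1−0.12=0.88, ¬some=1−0.19=0.81; AND[max(0, a+b−1)] → w = 0.69
Weighted average = (0.56·42.0 + 0.81·46.8 + 0.36·51.9 + 0.69·58.4) / (0.56 + 0.81 + 0.36 + 0.69)
  = 120.4080 / 2.4200 = 49.755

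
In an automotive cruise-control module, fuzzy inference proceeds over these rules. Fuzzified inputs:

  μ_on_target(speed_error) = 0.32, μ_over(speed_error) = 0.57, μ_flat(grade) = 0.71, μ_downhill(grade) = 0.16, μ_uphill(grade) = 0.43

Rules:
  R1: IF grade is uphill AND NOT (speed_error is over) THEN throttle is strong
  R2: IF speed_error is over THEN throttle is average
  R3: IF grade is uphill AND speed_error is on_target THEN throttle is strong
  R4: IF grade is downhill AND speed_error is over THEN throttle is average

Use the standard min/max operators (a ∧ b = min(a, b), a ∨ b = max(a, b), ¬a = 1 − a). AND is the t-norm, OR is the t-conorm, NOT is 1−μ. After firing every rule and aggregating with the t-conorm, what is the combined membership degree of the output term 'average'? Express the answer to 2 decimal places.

R1: uphill=0.43, ¬over=1−0.57=0.43; AND[min(a, b)] → w = 0.43
R2: over=0.57 → w = 0.57
R3: uphill=0.43, on_target=0.32; AND[min(a, b)] → w = 0.32
R4: downhill=0.16, over=0.57; AND[min(a, b)] → w = 0.16
Rules with consequent 'average': {R2, R4} → strengths 0.57, 0.16
Aggregate via t-conorm [max(a, b)]: 0.57

0.57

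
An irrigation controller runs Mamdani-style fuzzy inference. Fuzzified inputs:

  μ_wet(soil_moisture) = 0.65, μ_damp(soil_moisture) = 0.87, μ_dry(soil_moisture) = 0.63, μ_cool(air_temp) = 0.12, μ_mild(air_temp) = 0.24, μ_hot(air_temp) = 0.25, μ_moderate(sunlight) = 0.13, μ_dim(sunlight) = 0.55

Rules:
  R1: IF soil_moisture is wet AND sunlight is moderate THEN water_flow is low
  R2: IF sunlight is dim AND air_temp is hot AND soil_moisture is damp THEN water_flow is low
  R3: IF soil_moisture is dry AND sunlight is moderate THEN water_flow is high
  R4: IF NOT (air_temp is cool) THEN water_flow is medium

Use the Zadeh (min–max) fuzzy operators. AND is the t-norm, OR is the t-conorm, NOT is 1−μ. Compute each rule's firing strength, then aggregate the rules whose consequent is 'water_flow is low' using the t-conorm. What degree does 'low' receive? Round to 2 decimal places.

0.25

R1: wet=0.65, moderate=0.13; AND[min(a, b)] → w = 0.13
R2: dim=0.55, hot=0.25, damp=0.87; AND[min(a, b)] → w = 0.25
R3: dry=0.63, moderate=0.13; AND[min(a, b)] → w = 0.13
R4: ¬cool=1−0.12=0.88 → w = 0.88
Rules with consequent 'low': {R1, R2} → strengths 0.13, 0.25
Aggregate via t-conorm [max(a, b)]: 0.25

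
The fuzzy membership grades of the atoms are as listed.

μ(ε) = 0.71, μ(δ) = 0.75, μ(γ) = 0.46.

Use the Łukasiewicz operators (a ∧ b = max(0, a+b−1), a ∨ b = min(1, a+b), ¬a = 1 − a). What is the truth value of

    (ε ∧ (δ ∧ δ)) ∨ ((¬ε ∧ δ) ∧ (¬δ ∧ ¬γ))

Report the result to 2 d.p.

0.21

δ ∧ δ = max(0, a+b−1) on (0.75, 0.75) = 0.50
ε ∧ (δ ∧ δ) = max(0, a+b−1) on (0.71, 0.50) = 0.21
¬ε = 1 − 0.71 = 0.29
¬ε ∧ δ = max(0, a+b−1) on (0.29, 0.75) = 0.04
¬δ = 1 − 0.75 = 0.25
¬γ = 1 − 0.46 = 0.54
¬δ ∧ ¬γ = max(0, a+b−1) on (0.25, 0.54) = 0.00
(¬ε ∧ δ) ∧ (¬δ ∧ ¬γ) = max(0, a+b−1) on (0.04, 0.00) = 0.00
(ε ∧ (δ ∧ δ)) ∨ ((¬ε ∧ δ) ∧ (¬δ ∧ ¬γ)) = min(1, a+b) on (0.21, 0.00) = 0.21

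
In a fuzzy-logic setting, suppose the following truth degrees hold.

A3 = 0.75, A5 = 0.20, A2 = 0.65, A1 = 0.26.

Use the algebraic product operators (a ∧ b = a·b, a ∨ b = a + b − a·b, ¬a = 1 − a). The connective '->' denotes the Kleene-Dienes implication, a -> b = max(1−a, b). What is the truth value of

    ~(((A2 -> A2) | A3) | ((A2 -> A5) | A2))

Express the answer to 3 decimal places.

0.020

A2 -> A2  [Kleene-Dienes: max(1−a, b)] with a=0.6500, b=0.6500 → 0.6500
(A2 -> A2) | A3 = a + b − a·b on (0.6500, 0.7500) = 0.9125
A2 -> A5  [Kleene-Dienes: max(1−a, b)] with a=0.6500, b=0.2000 → 0.3500
(A2 -> A5) | A2 = a + b − a·b on (0.3500, 0.6500) = 0.7725
((A2 -> A2) | A3) | ((A2 -> A5) | A2) = a + b − a·b on (0.9125, 0.7725) = 0.9801
~(((A2 -> A2) | A3) | ((A2 -> A5) | A2)) = 1 − 0.9801 = 0.0199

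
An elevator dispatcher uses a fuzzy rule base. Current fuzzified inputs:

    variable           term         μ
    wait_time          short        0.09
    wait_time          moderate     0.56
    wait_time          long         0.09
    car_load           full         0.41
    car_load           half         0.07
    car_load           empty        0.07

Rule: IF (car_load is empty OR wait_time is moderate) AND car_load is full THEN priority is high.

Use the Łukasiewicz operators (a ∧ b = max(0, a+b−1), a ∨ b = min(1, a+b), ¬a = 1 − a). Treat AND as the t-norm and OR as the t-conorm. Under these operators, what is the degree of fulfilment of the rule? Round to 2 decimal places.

0.04

firing strength: (empty=0.07 OR moderate=0.56) = 0.63; AND[max(0, a+b−1)] with full=0.41 → w = 0.04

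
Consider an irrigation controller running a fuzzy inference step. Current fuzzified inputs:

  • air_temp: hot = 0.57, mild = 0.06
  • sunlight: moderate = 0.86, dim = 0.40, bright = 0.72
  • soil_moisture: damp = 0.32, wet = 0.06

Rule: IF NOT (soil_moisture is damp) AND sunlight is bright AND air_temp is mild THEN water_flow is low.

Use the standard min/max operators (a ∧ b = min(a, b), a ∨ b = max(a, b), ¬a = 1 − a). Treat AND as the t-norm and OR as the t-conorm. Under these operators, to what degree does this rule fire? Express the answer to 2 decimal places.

0.06

firing strength: ¬damp=1−0.32=0.68, bright=0.72, mild=0.06; AND[min(a, b)] → w = 0.06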